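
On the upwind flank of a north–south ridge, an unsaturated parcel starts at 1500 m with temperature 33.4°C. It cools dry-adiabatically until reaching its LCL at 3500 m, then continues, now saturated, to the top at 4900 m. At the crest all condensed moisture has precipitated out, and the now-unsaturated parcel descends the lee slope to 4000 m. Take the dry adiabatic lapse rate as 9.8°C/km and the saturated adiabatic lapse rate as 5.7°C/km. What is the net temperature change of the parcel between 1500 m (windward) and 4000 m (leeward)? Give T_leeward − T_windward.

-18.76°C

1500 → 3500 m (dry, 9.8°C/km): ΔT = -9.8 × 2 = -19.6°C → T = 13.8°C
3500 → 4900 m (saturated, 5.7°C/km): ΔT = -5.7 × 1.4 = -7.98°C → T = 5.82°C
4900 → 4000 m (dry descent, 9.8°C/km): ΔT = +9.8 × 0.9 = +8.82°C → T = 14.64°C
Net change vs windward start: 14.64 − 33.4 = -18.76°C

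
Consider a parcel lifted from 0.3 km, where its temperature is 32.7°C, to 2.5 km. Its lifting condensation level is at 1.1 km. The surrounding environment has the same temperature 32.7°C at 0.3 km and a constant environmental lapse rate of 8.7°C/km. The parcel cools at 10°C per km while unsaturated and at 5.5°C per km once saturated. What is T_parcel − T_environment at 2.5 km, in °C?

Parcel:
  From 300 m to 1100 m (dry): cools by 10 × 0.8 = 8°C, giving 24.7°C.
  From 1100 m to 2500 m (saturated): cools by 5.5 × 1.4 = 7.7°C, giving 17°C.
Environment:
  From 300 m to 2500 m (environment): cools by 8.7 × 2.2 = 19.14°C, giving 13.56°C.
T_parcel − T_env = 17 − 13.56 = +3.44°C

+3.44°C (parcel warmer than environment)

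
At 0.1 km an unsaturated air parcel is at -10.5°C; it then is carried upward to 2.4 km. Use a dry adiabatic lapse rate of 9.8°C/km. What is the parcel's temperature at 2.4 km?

Dry adiabatic to 2400 m: -9.8 × 2.3 km = -22.54°C, so T = -33.04°C.

-33.04°C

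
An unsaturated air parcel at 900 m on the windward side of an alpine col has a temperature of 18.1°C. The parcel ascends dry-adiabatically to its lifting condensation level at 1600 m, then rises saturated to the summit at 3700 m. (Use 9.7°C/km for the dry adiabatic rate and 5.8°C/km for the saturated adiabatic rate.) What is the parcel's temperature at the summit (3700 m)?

900 → 1600 m (dry, 9.7°C/km): ΔT = -9.7 × 0.7 = -6.79°C → T = 11.31°C
1600 → 3700 m (saturated, 5.8°C/km): ΔT = -5.8 × 2.1 = -12.18°C → T = -0.87°C

-0.87°C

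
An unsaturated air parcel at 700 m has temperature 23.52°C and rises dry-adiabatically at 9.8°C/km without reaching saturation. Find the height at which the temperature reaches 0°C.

3100 m

Height above start = (23.52 − 0) / 9.8 = 2.4 km
Altitude = 700 m + 2400 m = 3100 m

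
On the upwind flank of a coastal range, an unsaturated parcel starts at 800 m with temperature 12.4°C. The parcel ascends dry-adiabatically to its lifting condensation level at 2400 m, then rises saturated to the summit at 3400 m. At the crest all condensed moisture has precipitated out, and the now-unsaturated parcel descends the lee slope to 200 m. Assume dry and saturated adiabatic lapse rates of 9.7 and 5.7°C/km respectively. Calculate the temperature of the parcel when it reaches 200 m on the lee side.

From 800 m to 2400 m (dry): cools by 9.7 × 1.6 = 15.52°C, giving -3.12°C.
From 2400 m to 3400 m (saturated): cools by 5.7 × 1 = 5.7°C, giving -8.82°C.
From 3400 m to 200 m (dry descent): warms by 9.7 × 3.2 = 31.04°C, giving 22.22°C.

22.22°C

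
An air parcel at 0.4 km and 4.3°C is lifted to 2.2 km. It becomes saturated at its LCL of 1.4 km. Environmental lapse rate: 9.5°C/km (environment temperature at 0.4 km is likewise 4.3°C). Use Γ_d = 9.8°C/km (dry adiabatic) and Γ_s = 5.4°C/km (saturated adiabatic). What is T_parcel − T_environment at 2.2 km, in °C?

Parcel:
  400 → 1400 m (dry, 9.8°C/km): ΔT = -9.8 × 1 = -9.8°C → T = -5.5°C
  1400 → 2200 m (saturated, 5.4°C/km): ΔT = -5.4 × 0.8 = -4.32°C → T = -9.82°C
Environment:
  400 → 2200 m (environment, 9.5°C/km): ΔT = -9.5 × 1.8 = -17.1°C → T = -12.8°C
T_parcel − T_env = -9.82 − (-12.8) = +2.98°C

+2.98°C (parcel warmer than environment)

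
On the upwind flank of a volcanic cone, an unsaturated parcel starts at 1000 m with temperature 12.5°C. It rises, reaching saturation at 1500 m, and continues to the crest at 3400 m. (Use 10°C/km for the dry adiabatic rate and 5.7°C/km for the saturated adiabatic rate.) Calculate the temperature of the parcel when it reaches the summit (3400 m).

-3.33°C

Dry to 1500 m: -10 × 0.5 km = -5°C, so T = 7.5°C.
Saturated to 3400 m: -5.7 × 1.9 km = -10.83°C, so T = -3.33°C.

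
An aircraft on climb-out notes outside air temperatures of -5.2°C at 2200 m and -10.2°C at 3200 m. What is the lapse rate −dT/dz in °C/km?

5°C/km

Γ = −ΔT/Δz = (-5.2 − (-10.2)) / (3200 − 2200) m
  = 5°C / 1 km = 5°C/km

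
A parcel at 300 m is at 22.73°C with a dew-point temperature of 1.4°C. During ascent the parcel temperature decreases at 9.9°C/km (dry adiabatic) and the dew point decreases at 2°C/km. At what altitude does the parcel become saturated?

T and T_d converge at 9.9 − 2 = 7.9°C per km
Height above start = (22.73 − 1.4) / 7.9 = 2.7 km
LCL altitude = 300 m + 2700 m = 3000 m

3000 m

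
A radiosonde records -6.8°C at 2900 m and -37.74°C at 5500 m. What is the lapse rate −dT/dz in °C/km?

11.9°C/km

Γ = −ΔT/Δz = (-6.8 − (-37.74)) / (5500 − 2900) m
  = 30.94°C / 2.6 km = 11.9°C/km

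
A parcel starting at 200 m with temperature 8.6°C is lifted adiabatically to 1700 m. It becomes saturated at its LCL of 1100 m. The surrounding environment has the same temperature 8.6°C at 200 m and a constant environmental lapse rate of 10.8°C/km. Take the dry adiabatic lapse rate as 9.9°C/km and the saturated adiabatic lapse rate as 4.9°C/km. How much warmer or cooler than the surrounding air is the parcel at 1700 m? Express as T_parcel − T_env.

+4.35°C (parcel warmer than environment)

Parcel:
  Dry to 1100 m: -9.9 × 0.9 km = -8.91°C, so T = -0.31°C.
  Saturated to 1700 m: -4.9 × 0.6 km = -2.94°C, so T = -3.25°C.
Environment:
  Environment to 1700 m: -10.8 × 1.5 km = -16.2°C, so T = -7.6°C.
T_parcel − T_env = -3.25 − (-7.6) = +4.35°C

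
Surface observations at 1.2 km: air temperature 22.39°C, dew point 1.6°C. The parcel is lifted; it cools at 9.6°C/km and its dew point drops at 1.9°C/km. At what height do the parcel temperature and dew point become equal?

3.9 km

T and T_d converge at 9.6 − 1.9 = 7.7°C per km
Height above start = (22.39 − 1.6) / 7.7 = 2.7 km
LCL altitude = 1200 m + 2700 m = 3900 m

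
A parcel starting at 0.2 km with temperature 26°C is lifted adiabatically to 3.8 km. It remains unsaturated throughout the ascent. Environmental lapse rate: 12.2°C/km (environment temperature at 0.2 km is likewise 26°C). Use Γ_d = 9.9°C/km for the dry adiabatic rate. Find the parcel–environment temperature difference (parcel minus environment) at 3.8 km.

Parcel:
  200–3800 m, dry: Δz = 3.6 km ⇒ ΔT = -35.64°C; T = -9.64°C
Environment:
  200–3800 m, environment: Δz = 3.6 km ⇒ ΔT = -43.92°C; T = -17.92°C
T_parcel − T_env = -9.64 − (-17.92) = +8.28°C

+8.28°C (parcel warmer than environment)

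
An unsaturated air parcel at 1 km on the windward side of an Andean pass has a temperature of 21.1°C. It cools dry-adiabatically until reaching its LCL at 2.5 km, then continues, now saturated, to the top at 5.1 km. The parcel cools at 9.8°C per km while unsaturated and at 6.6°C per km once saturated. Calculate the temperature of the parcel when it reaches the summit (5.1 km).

Dry to 2500 m: -9.8 × 1.5 km = -14.7°C, so T = 6.4°C.
Saturated to 5100 m: -6.6 × 2.6 km = -17.16°C, so T = -10.76°C.

-10.76°C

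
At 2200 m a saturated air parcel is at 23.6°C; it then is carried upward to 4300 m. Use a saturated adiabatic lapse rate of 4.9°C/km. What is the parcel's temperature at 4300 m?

From 2200 m to 4300 m (saturated adiabatic): cools by 4.9 × 2.1 = 10.29°C, giving 13.31°C.

13.31°C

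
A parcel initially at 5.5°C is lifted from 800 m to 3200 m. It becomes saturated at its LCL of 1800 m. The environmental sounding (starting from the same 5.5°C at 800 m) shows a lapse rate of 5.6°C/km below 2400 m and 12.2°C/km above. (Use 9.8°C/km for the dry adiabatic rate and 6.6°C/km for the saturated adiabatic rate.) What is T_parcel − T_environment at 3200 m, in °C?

Parcel:
  800–1800 m, dry: Δz = 1 km ⇒ ΔT = -9.8°C; T = -4.3°C
  1800–3200 m, saturated: Δz = 1.4 km ⇒ ΔT = -9.24°C; T = -13.54°C
Environment:
  800–2400 m, environment, lower layer: Δz = 1.6 km ⇒ ΔT = -8.96°C; T = -3.46°C
  2400–3200 m, environment, upper layer: Δz = 0.8 km ⇒ ΔT = -9.76°C; T = -13.22°C
T_parcel − T_env = -13.54 − (-13.22) = -0.32°C

-0.32°C (parcel cooler than environment)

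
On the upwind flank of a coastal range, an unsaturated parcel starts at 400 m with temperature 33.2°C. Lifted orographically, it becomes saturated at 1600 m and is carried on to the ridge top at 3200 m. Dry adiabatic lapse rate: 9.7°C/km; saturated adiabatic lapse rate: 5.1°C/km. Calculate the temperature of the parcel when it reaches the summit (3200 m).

400–1600 m, dry: Δz = 1.2 km ⇒ ΔT = -11.64°C; T = 21.56°C
1600–3200 m, saturated: Δz = 1.6 km ⇒ ΔT = -8.16°C; T = 13.4°C

13.4°C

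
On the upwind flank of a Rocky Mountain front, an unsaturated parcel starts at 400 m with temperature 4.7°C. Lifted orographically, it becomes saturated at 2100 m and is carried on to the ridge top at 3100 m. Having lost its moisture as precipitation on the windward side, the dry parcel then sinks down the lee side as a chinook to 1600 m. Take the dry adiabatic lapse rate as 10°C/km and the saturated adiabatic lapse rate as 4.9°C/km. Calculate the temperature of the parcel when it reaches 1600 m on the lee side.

Dry to 2100 m: -10 × 1.7 km = -17°C, so T = -12.3°C.
Saturated to 3100 m: -4.9 × 1 km = -4.9°C, so T = -17.2°C.
Dry descent to 1600 m: +10 × 1.5 km = +15°C, so T = -2.2°C.

-2.2°C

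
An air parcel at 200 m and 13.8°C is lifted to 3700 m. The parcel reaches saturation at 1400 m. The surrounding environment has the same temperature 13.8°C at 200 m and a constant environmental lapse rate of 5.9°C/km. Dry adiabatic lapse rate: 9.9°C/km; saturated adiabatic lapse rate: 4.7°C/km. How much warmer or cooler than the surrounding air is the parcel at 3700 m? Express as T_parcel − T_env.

-2.04°C (parcel cooler than environment)

Parcel:
  200–1400 m, dry: Δz = 1.2 km ⇒ ΔT = -11.88°C; T = 1.92°C
  1400–3700 m, saturated: Δz = 2.3 km ⇒ ΔT = -10.81°C; T = -8.89°C
Environment:
  200–3700 m, environment: Δz = 3.5 km ⇒ ΔT = -20.65°C; T = -6.85°C
T_parcel − T_env = -8.89 − (-6.85) = -2.04°C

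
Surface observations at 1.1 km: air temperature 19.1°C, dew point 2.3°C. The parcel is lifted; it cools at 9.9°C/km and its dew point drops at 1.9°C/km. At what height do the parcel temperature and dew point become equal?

T and T_d converge at 9.9 − 1.9 = 8°C per km
Height above start = (19.1 − 2.3) / 8 = 2.1 km
LCL altitude = 1100 m + 2100 m = 3200 m

3.2 km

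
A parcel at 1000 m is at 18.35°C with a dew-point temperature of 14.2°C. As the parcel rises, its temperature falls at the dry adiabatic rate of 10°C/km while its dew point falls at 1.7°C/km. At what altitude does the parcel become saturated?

1500 m

T and T_d converge at 10 − 1.7 = 8.3°C per km
Height above start = (18.35 − 14.2) / 8.3 = 0.5 km
LCL altitude = 1000 m + 500 m = 1500 m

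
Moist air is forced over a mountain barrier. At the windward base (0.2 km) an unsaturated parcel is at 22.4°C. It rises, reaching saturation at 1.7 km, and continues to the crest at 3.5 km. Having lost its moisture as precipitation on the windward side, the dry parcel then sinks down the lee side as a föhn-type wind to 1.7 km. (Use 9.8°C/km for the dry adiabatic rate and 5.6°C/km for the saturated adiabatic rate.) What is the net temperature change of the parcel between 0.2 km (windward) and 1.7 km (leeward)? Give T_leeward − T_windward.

From 200 m to 1700 m (dry): cools by 9.8 × 1.5 = 14.7°C, giving 7.7°C.
From 1700 m to 3500 m (saturated): cools by 5.6 × 1.8 = 10.08°C, giving -2.38°C.
From 3500 m to 1700 m (dry descent): warms by 9.8 × 1.8 = 17.64°C, giving 15.26°C.
Net change vs windward start: 15.26 − 22.4 = -7.14°C

-7.14°C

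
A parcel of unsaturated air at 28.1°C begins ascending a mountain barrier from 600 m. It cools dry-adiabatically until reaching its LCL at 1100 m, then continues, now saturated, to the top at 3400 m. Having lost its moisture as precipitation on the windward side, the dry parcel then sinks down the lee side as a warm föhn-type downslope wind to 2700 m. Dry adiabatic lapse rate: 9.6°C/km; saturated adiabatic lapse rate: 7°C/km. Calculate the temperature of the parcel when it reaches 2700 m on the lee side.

13.92°C

Dry to 1100 m: -9.6 × 0.5 km = -4.8°C, so T = 23.3°C.
Saturated to 3400 m: -7 × 2.3 km = -16.1°C, so T = 7.2°C.
Dry descent to 2700 m: +9.6 × 0.7 km = +6.72°C, so T = 13.92°C.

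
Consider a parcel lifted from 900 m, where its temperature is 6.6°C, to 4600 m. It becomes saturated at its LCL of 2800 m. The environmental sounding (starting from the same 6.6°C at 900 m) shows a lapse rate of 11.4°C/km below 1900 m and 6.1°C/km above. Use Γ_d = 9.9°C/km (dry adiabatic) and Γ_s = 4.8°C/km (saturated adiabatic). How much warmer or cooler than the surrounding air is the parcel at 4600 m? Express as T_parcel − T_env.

+0.42°C (parcel warmer than environment)

Parcel:
  From 900 m to 2800 m (dry): cools by 9.9 × 1.9 = 18.81°C, giving -12.21°C.
  From 2800 m to 4600 m (saturated): cools by 4.8 × 1.8 = 8.64°C, giving -20.85°C.
Environment:
  From 900 m to 1900 m (environment, lower layer): cools by 11.4 × 1 = 11.4°C, giving -4.8°C.
  From 1900 m to 4600 m (environment, upper layer): cools by 6.1 × 2.7 = 16.47°C, giving -21.27°C.
T_parcel − T_env = -20.85 − (-21.27) = +0.42°C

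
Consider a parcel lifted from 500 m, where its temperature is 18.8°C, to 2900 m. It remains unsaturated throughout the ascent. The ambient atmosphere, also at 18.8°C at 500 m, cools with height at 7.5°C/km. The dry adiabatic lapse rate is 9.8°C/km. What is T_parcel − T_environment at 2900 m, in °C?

-5.52°C (parcel cooler than environment)

Parcel:
  500–2900 m, dry: Δz = 2.4 km ⇒ ΔT = -23.52°C; T = -4.72°C
Environment:
  500–2900 m, environment: Δz = 2.4 km ⇒ ΔT = -18°C; T = 0.8°C
T_parcel − T_env = -4.72 − 0.8 = -5.52°C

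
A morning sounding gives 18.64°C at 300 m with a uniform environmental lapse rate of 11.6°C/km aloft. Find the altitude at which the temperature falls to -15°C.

3200 m

Height above start = (18.64 − (-15)) / 11.6 = 2.9 km
Altitude = 300 m + 2900 m = 3200 m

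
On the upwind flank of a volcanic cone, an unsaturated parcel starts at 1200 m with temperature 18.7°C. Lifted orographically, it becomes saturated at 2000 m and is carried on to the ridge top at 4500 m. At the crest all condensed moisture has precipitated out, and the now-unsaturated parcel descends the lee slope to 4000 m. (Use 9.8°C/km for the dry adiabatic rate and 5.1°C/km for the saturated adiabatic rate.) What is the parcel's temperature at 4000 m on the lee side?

3.01°C

1200 → 2000 m (dry, 9.8°C/km): ΔT = -9.8 × 0.8 = -7.84°C → T = 10.86°C
2000 → 4500 m (saturated, 5.1°C/km): ΔT = -5.1 × 2.5 = -12.75°C → T = -1.89°C
4500 → 4000 m (dry descent, 9.8°C/km): ΔT = +9.8 × 0.5 = +4.9°C → T = 3.01°C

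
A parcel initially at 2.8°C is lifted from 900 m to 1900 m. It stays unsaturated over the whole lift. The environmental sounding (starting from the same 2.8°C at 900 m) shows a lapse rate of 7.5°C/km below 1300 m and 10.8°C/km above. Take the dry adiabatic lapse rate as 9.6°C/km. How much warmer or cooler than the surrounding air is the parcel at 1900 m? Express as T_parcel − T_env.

-0.12°C (parcel cooler than environment)

Parcel:
  900 → 1900 m (dry, 9.6°C/km): ΔT = -9.6 × 1 = -9.6°C → T = -6.8°C
Environment:
  900 → 1300 m (environment, lower layer, 7.5°C/km): ΔT = -7.5 × 0.4 = -3°C → T = -0.2°C
  1300 → 1900 m (environment, upper layer, 10.8°C/km): ΔT = -10.8 × 0.6 = -6.48°C → T = -6.68°C
T_parcel − T_env = -6.8 − (-6.68) = -0.12°C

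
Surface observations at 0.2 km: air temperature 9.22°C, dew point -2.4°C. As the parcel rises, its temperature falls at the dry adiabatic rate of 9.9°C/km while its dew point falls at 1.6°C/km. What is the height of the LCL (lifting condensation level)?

T and T_d converge at 9.9 − 1.6 = 8.3°C per km
Height above start = (9.22 − (-2.4)) / 8.3 = 1.4 km
LCL altitude = 200 m + 1400 m = 1600 m

1.6 km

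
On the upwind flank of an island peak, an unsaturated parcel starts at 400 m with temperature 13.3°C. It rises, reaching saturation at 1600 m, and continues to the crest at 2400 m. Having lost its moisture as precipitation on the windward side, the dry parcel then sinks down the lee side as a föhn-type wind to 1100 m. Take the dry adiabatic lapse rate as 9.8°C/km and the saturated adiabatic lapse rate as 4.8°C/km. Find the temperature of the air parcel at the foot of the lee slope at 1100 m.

Dry to 1600 m: -9.8 × 1.2 km = -11.76°C, so T = 1.54°C.
Saturated to 2400 m: -4.8 × 0.8 km = -3.84°C, so T = -2.3°C.
Dry descent to 1100 m: +9.8 × 1.3 km = +12.74°C, so T = 10.44°C.

10.44°C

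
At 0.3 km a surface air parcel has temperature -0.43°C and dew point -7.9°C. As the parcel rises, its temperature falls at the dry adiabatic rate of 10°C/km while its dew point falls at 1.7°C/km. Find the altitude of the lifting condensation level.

1.2 km

T and T_d converge at 10 − 1.7 = 8.3°C per km
Height above start = (-0.43 − (-7.9)) / 8.3 = 0.9 km
LCL altitude = 300 m + 900 m = 1200 m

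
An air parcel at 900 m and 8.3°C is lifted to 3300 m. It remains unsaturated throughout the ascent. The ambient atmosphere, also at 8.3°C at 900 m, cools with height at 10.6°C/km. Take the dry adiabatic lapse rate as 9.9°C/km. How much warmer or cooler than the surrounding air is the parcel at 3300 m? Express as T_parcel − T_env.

+1.68°C (parcel warmer than environment)

Parcel:
  900 → 3300 m (dry, 9.9°C/km): ΔT = -9.9 × 2.4 = -23.76°C → T = -15.46°C
Environment:
  900 → 3300 m (environment, 10.6°C/km): ΔT = -10.6 × 2.4 = -25.44°C → T = -17.14°C
T_parcel − T_env = -15.46 − (-17.14) = +1.68°C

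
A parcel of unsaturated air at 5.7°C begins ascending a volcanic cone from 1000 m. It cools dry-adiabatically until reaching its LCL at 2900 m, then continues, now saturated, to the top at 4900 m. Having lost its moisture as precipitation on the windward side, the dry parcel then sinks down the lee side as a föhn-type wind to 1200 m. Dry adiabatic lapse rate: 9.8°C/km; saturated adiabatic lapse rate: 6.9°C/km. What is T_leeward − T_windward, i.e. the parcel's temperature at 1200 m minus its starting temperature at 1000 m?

Dry to 2900 m: -9.8 × 1.9 km = -18.62°C, so T = -12.92°C.
Saturated to 4900 m: -6.9 × 2 km = -13.8°C, so T = -26.72°C.
Dry descent to 1200 m: +9.8 × 3.7 km = +36.26°C, so T = 9.54°C.
Net change vs windward start: 9.54 − 5.7 = +3.84°C

+3.84°C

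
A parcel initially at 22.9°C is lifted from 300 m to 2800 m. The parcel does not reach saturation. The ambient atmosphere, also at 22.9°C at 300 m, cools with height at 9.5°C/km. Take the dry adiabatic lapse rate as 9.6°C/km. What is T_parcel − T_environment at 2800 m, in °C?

-0.25°C (parcel cooler than environment)

Parcel:
  300–2800 m, dry: Δz = 2.5 km ⇒ ΔT = -24°C; T = -1.1°C
Environment:
  300–2800 m, environment: Δz = 2.5 km ⇒ ΔT = -23.75°C; T = -0.85°C
T_parcel − T_env = -1.1 − (-0.85) = -0.25°C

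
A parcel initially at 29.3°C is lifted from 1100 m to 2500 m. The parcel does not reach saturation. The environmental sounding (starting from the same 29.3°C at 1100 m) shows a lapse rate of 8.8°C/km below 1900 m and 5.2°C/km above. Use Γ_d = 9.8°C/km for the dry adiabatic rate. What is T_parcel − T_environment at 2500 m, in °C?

Parcel:
  1100–2500 m, dry: Δz = 1.4 km ⇒ ΔT = -13.72°C; T = 15.58°C
Environment:
  1100–1900 m, environment, lower layer: Δz = 0.8 km ⇒ ΔT = -7.04°C; T = 22.26°C
  1900–2500 m, environment, upper layer: Δz = 0.6 km ⇒ ΔT = -3.12°C; T = 19.14°C
T_parcel − T_env = 15.58 − 19.14 = -3.56°C

-3.56°C (parcel cooler than environment)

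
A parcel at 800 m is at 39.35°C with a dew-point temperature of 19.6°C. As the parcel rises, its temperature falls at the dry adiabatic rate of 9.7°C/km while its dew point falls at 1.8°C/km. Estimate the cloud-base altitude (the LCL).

T and T_d converge at 9.7 − 1.8 = 7.9°C per km
Height above start = (39.35 − 19.6) / 7.9 = 2.5 km
LCL altitude = 800 m + 2500 m = 3300 m

3300 m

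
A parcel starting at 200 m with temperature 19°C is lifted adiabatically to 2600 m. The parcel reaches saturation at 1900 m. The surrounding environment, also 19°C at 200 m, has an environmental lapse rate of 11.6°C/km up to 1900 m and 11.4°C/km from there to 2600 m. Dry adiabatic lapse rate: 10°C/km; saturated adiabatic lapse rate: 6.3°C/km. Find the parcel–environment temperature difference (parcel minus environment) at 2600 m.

+6.29°C (parcel warmer than environment)

Parcel:
  200 → 1900 m (dry, 10°C/km): ΔT = -10 × 1.7 = -17°C → T = 2°C
  1900 → 2600 m (saturated, 6.3°C/km): ΔT = -6.3 × 0.7 = -4.41°C → T = -2.41°C
Environment:
  200 → 1900 m (environment, lower layer, 11.6°C/km): ΔT = -11.6 × 1.7 = -19.72°C → T = -0.72°C
  1900 → 2600 m (environment, upper layer, 11.4°C/km): ΔT = -11.4 × 0.7 = -7.98°C → T = -8.7°C
T_parcel − T_env = -2.41 − (-8.7) = +6.29°C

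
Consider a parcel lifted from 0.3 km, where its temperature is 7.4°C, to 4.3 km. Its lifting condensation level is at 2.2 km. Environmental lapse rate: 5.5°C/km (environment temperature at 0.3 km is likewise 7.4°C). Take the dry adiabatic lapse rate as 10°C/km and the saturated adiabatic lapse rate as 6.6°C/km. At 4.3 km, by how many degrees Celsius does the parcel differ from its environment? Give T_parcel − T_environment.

Parcel:
  Dry to 2200 m: -10 × 1.9 km = -19°C, so T = -11.6°C.
  Saturated to 4300 m: -6.6 × 2.1 km = -13.86°C, so T = -25.46°C.
Environment:
  Environment to 4300 m: -5.5 × 4 km = -22°C, so T = -14.6°C.
T_parcel − T_env = -25.46 − (-14.6) = -10.86°C

-10.86°C (parcel cooler than environment)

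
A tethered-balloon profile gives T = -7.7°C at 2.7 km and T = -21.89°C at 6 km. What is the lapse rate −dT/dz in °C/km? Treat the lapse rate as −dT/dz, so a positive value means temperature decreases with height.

4.3°C/km

Γ = −ΔT/Δz = (-7.7 − (-21.89)) / (6000 − 2700) m
  = 14.19°C / 3.3 km = 4.3°C/km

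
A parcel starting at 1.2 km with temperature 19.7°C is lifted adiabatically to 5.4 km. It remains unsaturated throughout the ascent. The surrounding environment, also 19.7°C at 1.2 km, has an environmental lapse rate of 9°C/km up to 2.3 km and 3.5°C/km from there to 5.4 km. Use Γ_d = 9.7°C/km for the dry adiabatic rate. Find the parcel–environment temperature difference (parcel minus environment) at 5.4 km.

Parcel:
  Dry to 5400 m: -9.7 × 4.2 km = -40.74°C, so T = -21.04°C.
Environment:
  Environment, lower layer to 2300 m: -9 × 1.1 km = -9.9°C, so T = 9.8°C.
  Environment, upper layer to 5400 m: -3.5 × 3.1 km = -10.85°C, so T = -1.05°C.
T_parcel − T_env = -21.04 − (-1.05) = -19.99°C

-19.99°C (parcel cooler than environment)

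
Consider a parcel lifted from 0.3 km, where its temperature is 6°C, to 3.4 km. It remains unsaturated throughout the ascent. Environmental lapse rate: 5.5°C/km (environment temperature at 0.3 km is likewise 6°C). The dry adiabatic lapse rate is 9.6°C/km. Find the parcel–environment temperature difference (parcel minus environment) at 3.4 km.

Parcel:
  300–3400 m, dry: Δz = 3.1 km ⇒ ΔT = -29.76°C; T = -23.76°C
Environment:
  300–3400 m, environment: Δz = 3.1 km ⇒ ΔT = -17.05°C; T = -11.05°C
T_parcel − T_env = -23.76 − (-11.05) = -12.71°C

-12.71°C (parcel cooler than environment)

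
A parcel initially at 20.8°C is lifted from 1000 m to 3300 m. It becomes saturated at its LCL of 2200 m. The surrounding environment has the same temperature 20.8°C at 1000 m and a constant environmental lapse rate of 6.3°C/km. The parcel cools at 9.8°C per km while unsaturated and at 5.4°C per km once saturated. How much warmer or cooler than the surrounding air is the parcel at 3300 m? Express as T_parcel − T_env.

Parcel:
  Dry to 2200 m: -9.8 × 1.2 km = -11.76°C, so T = 9.04°C.
  Saturated to 3300 m: -5.4 × 1.1 km = -5.94°C, so T = 3.1°C.
Environment:
  Environment to 3300 m: -6.3 × 2.3 km = -14.49°C, so T = 6.31°C.
T_parcel − T_env = 3.1 − 6.31 = -3.21°C

-3.21°C (parcel cooler than environment)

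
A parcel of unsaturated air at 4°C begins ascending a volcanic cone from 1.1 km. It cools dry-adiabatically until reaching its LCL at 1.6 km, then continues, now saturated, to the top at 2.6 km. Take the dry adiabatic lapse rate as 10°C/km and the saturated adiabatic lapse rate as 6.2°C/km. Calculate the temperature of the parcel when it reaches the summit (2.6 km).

1100–1600 m, dry: Δz = 0.5 km ⇒ ΔT = -5°C; T = -1°C
1600–2600 m, saturated: Δz = 1 km ⇒ ΔT = -6.2°C; T = -7.2°C

-7.2°C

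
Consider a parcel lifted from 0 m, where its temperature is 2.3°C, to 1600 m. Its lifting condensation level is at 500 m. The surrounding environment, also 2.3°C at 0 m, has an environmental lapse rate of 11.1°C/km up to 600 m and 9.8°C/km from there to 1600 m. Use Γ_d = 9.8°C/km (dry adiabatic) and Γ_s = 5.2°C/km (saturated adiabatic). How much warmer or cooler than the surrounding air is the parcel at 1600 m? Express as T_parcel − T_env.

+5.84°C (parcel warmer than environment)

Parcel:
  0–500 m, dry: Δz = 0.5 km ⇒ ΔT = -4.9°C; T = -2.6°C
  500–1600 m, saturated: Δz = 1.1 km ⇒ ΔT = -5.72°C; T = -8.32°C
Environment:
  0–600 m, environment, lower layer: Δz = 0.6 km ⇒ ΔT = -6.66°C; T = -4.36°C
  600–1600 m, environment, upper layer: Δz = 1 km ⇒ ΔT = -9.8°C; T = -14.16°C
T_parcel − T_env = -8.32 − (-14.16) = +5.84°C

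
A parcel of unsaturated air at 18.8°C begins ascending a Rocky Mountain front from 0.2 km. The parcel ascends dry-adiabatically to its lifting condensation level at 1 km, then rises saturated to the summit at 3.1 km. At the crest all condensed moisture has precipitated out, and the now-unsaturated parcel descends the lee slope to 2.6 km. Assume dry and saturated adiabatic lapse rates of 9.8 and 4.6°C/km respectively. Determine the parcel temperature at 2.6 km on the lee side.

200 → 1000 m (dry, 9.8°C/km): ΔT = -9.8 × 0.8 = -7.84°C → T = 10.96°C
1000 → 3100 m (saturated, 4.6°C/km): ΔT = -4.6 × 2.1 = -9.66°C → T = 1.3°C
3100 → 2600 m (dry descent, 9.8°C/km): ΔT = +9.8 × 0.5 = +4.9°C → T = 6.2°C

6.2°C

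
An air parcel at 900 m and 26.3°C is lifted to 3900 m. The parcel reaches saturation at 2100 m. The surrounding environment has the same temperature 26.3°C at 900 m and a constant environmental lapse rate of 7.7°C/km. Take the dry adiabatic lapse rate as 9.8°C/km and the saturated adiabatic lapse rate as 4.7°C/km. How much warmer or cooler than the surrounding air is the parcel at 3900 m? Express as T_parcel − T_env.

Parcel:
  900–2100 m, dry: Δz = 1.2 km ⇒ ΔT = -11.76°C; T = 14.54°C
  2100–3900 m, saturated: Δz = 1.8 km ⇒ ΔT = -8.46°C; T = 6.08°C
Environment:
  900–3900 m, environment: Δz = 3 km ⇒ ΔT = -23.1°C; T = 3.2°C
T_parcel − T_env = 6.08 − 3.2 = +2.88°C

+2.88°C (parcel warmer than environment)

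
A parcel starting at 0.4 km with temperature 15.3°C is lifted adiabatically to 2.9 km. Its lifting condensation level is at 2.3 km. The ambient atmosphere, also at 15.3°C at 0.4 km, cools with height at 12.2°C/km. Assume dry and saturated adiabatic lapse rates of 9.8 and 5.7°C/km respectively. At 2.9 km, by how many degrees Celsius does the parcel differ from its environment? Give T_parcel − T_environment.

+8.46°C (parcel warmer than environment)

Parcel:
  400–2300 m, dry: Δz = 1.9 km ⇒ ΔT = -18.62°C; T = -3.32°C
  2300–2900 m, saturated: Δz = 0.6 km ⇒ ΔT = -3.42°C; T = -6.74°C
Environment:
  400–2900 m, environment: Δz = 2.5 km ⇒ ΔT = -30.5°C; T = -15.2°C
T_parcel − T_env = -6.74 − (-15.2) = +8.46°C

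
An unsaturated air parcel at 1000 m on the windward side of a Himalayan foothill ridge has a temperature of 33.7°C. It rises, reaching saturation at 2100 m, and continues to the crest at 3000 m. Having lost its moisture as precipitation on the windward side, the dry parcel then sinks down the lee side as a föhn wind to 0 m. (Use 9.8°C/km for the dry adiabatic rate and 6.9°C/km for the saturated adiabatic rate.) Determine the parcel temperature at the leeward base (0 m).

1000–2100 m, dry: Δz = 1.1 km ⇒ ΔT = -10.78°C; T = 22.92°C
2100–3000 m, saturated: Δz = 0.9 km ⇒ ΔT = -6.21°C; T = 16.71°C
3000–0 m, dry descent: Δz = 3 km ⇒ ΔT = +29.4°C; T = 46.11°C

46.11°C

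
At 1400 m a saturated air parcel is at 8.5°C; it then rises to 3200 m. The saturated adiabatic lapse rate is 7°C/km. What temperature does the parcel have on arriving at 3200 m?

1400–3200 m, saturated adiabatic: Δz = 1.8 km ⇒ ΔT = -12.6°C; T = -4.1°C

-4.1°C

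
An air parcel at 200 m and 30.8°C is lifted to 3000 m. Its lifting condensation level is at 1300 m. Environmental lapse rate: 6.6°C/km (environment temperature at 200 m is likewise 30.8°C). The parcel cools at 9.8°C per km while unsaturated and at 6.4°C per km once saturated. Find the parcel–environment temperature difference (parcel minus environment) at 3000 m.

Parcel:
  200–1300 m, dry: Δz = 1.1 km ⇒ ΔT = -10.78°C; T = 20.02°C
  1300–3000 m, saturated: Δz = 1.7 km ⇒ ΔT = -10.88°C; T = 9.14°C
Environment:
  200–3000 m, environment: Δz = 2.8 km ⇒ ΔT = -18.48°C; T = 12.32°C
T_parcel − T_env = 9.14 − 12.32 = -3.18°C

-3.18°C (parcel cooler than environment)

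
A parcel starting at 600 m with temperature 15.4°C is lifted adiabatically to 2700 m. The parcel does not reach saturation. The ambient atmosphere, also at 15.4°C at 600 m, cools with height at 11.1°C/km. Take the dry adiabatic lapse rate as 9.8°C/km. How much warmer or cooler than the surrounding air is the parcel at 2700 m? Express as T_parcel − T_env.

Parcel:
  From 600 m to 2700 m (dry): cools by 9.8 × 2.1 = 20.58°C, giving -5.18°C.
Environment:
  From 600 m to 2700 m (environment): cools by 11.1 × 2.1 = 23.31°C, giving -7.91°C.
T_parcel − T_env = -5.18 − (-7.91) = +2.73°C

+2.73°C (parcel warmer than environment)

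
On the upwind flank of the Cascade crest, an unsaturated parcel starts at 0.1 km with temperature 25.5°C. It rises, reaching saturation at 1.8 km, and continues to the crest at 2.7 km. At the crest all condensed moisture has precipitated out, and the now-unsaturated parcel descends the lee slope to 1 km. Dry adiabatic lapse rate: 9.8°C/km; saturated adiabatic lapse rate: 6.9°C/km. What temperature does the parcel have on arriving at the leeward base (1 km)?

19.29°C

100 → 1800 m (dry, 9.8°C/km): ΔT = -9.8 × 1.7 = -16.66°C → T = 8.84°C
1800 → 2700 m (saturated, 6.9°C/km): ΔT = -6.9 × 0.9 = -6.21°C → T = 2.63°C
2700 → 1000 m (dry descent, 9.8°C/km): ΔT = +9.8 × 1.7 = +16.66°C → T = 19.29°C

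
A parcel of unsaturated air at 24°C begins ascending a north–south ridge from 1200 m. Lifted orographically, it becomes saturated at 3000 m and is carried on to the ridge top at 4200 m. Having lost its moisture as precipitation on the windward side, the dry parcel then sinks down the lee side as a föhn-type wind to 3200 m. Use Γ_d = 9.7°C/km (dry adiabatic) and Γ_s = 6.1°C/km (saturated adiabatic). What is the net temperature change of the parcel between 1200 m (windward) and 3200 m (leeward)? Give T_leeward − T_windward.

-15.08°C

1200 → 3000 m (dry, 9.7°C/km): ΔT = -9.7 × 1.8 = -17.46°C → T = 6.54°C
3000 → 4200 m (saturated, 6.1°C/km): ΔT = -6.1 × 1.2 = -7.32°C → T = -0.78°C
4200 → 3200 m (dry descent, 9.7°C/km): ΔT = +9.7 × 1 = +9.7°C → T = 8.92°C
Net change vs windward start: 8.92 − 24 = -15.08°C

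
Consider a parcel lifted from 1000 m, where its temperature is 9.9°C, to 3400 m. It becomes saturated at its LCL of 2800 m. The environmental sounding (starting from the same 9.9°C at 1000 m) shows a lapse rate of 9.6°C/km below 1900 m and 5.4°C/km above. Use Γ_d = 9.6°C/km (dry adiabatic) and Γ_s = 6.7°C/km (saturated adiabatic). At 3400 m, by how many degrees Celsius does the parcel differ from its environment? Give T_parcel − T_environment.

Parcel:
  1000 → 2800 m (dry, 9.6°C/km): ΔT = -9.6 × 1.8 = -17.28°C → T = -7.38°C
  2800 → 3400 m (saturated, 6.7°C/km): ΔT = -6.7 × 0.6 = -4.02°C → T = -11.4°C
Environment:
  1000 → 1900 m (environment, lower layer, 9.6°C/km): ΔT = -9.6 × 0.9 = -8.64°C → T = 1.26°C
  1900 → 3400 m (environment, upper layer, 5.4°C/km): ΔT = -5.4 × 1.5 = -8.1°C → T = -6.84°C
T_parcel − T_env = -11.4 − (-6.84) = -4.56°C

-4.56°C (parcel cooler than environment)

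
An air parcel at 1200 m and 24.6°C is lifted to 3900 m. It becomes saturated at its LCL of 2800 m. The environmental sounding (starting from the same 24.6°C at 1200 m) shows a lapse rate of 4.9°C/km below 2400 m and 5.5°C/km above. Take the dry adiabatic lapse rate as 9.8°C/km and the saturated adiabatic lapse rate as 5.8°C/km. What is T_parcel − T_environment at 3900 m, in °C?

-7.93°C (parcel cooler than environment)

Parcel:
  1200–2800 m, dry: Δz = 1.6 km ⇒ ΔT = -15.68°C; T = 8.92°C
  2800–3900 m, saturated: Δz = 1.1 km ⇒ ΔT = -6.38°C; T = 2.54°C
Environment:
  1200–2400 m, environment, lower layer: Δz = 1.2 km ⇒ ΔT = -5.88°C; T = 18.72°C
  2400–3900 m, environment, upper layer: Δz = 1.5 km ⇒ ΔT = -8.25°C; T = 10.47°C
T_parcel − T_env = 2.54 − 10.47 = -7.93°C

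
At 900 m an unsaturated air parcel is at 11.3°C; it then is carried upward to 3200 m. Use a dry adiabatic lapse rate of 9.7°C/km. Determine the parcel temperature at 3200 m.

-11.01°C

From 900 m to 3200 m (dry adiabatic): cools by 9.7 × 2.3 = 22.31°C, giving -11.01°C.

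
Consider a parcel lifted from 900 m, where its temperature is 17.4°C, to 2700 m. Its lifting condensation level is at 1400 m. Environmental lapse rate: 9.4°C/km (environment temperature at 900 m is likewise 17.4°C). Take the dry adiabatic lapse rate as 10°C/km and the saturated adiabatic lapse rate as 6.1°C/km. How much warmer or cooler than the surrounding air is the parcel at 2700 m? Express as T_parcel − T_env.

+3.99°C (parcel warmer than environment)

Parcel:
  Dry to 1400 m: -10 × 0.5 km = -5°C, so T = 12.4°C.
  Saturated to 2700 m: -6.1 × 1.3 km = -7.93°C, so T = 4.47°C.
Environment:
  Environment to 2700 m: -9.4 × 1.8 km = -16.92°C, so T = 0.48°C.
T_parcel − T_env = 4.47 − 0.48 = +3.99°C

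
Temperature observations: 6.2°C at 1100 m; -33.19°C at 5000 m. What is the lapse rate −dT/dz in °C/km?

Γ = −ΔT/Δz = (6.2 − (-33.19)) / (5000 − 1100) m
  = 39.39°C / 3.9 km = 10.1°C/km

10.1°C/km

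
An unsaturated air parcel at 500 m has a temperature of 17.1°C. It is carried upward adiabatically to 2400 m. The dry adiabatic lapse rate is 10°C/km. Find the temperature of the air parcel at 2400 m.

-1.9°C

Dry adiabatic to 2400 m: -10 × 1.9 km = -19°C, so T = -1.9°C.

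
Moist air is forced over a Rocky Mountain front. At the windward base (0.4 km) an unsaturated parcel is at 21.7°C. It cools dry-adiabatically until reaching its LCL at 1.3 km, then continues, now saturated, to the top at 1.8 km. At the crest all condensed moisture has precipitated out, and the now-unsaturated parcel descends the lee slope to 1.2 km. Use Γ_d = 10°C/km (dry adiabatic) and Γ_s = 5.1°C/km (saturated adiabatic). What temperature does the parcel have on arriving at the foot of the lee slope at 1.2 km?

400 → 1300 m (dry, 10°C/km): ΔT = -10 × 0.9 = -9°C → T = 12.7°C
1300 → 1800 m (saturated, 5.1°C/km): ΔT = -5.1 × 0.5 = -2.55°C → T = 10.15°C
1800 → 1200 m (dry descent, 10°C/km): ΔT = +10 × 0.6 = +6°C → T = 16.15°C

16.15°C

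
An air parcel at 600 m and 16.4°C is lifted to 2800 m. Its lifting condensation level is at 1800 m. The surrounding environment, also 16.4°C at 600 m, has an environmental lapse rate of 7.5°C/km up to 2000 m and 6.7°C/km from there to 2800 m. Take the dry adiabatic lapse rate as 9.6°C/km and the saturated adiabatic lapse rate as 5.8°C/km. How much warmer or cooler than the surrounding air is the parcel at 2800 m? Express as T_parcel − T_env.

Parcel:
  Dry to 1800 m: -9.6 × 1.2 km = -11.52°C, so T = 4.88°C.
  Saturated to 2800 m: -5.8 × 1 km = -5.8°C, so T = -0.92°C.
Environment:
  Environment, lower layer to 2000 m: -7.5 × 1.4 km = -10.5°C, so T = 5.9°C.
  Environment, upper layer to 2800 m: -6.7 × 0.8 km = -5.36°C, so T = 0.54°C.
T_parcel − T_env = -0.92 − 0.54 = -1.46°C

-1.46°C (parcel cooler than environment)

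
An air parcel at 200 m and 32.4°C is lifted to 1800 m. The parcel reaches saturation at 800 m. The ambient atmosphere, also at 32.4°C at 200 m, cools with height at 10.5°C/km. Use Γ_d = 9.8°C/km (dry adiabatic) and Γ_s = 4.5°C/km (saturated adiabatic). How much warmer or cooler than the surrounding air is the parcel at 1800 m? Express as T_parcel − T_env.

+6.42°C (parcel warmer than environment)

Parcel:
  200 → 800 m (dry, 9.8°C/km): ΔT = -9.8 × 0.6 = -5.88°C → T = 26.52°C
  800 → 1800 m (saturated, 4.5°C/km): ΔT = -4.5 × 1 = -4.5°C → T = 22.02°C
Environment:
  200 → 1800 m (environment, 10.5°C/km): ΔT = -10.5 × 1.6 = -16.8°C → T = 15.6°C
T_parcel − T_env = 22.02 − 15.6 = +6.42°C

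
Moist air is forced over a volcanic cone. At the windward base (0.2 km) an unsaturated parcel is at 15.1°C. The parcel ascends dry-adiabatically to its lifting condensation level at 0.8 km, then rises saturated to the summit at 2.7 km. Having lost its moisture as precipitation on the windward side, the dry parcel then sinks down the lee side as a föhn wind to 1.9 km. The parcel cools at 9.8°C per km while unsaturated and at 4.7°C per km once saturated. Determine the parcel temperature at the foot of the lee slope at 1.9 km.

200–800 m, dry: Δz = 0.6 km ⇒ ΔT = -5.88°C; T = 9.22°C
800–2700 m, saturated: Δz = 1.9 km ⇒ ΔT = -8.93°C; T = 0.29°C
2700–1900 m, dry descent: Δz = 0.8 km ⇒ ΔT = +7.84°C; T = 8.13°C

8.13°C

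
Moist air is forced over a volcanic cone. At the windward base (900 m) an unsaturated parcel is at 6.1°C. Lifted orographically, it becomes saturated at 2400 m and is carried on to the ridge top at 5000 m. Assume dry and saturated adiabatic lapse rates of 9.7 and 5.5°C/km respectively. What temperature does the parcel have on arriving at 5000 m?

-22.75°C

900 → 2400 m (dry, 9.7°C/km): ΔT = -9.7 × 1.5 = -14.55°C → T = -8.45°C
2400 → 5000 m (saturated, 5.5°C/km): ΔT = -5.5 × 2.6 = -14.3°C → T = -22.75°C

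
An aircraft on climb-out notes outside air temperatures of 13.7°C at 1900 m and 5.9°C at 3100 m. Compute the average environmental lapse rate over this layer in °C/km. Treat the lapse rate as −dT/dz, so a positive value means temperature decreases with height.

6.5°C/km

Γ = −ΔT/Δz = (13.7 − 5.9) / (3100 − 1900) m
  = 7.8°C / 1.2 km = 6.5°C/km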